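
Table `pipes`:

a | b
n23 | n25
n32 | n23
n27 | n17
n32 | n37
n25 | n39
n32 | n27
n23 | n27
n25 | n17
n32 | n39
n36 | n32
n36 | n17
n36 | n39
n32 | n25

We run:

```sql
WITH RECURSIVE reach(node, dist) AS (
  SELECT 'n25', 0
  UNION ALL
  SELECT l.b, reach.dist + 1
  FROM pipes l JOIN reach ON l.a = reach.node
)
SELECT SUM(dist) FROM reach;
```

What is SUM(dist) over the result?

Base: (n25, dist=0).
Iteration 1: edges from {n25} -> (n17, dist=1), (n39, dist=1).
Iteration 2: no outgoing edges from {n17,n39}; recursion stops.
SUM(dist) = 0 + 1 + 1 = 2.

2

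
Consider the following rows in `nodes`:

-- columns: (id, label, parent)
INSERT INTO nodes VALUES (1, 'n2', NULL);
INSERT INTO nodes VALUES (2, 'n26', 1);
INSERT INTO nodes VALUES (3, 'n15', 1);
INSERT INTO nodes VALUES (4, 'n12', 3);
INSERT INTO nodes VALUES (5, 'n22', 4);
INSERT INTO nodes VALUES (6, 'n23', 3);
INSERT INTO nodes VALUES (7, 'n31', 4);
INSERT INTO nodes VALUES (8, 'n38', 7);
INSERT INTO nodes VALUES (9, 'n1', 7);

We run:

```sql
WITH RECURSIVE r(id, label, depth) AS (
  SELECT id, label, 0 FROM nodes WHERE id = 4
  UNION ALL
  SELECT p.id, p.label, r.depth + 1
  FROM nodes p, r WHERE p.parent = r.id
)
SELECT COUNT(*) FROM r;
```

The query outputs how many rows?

Base: id=4 (n12) at depth 0.
Iteration 1: rows with parent in {4} -> n22 (id 5, depth 1), n31 (id 7, depth 1).
Iteration 2: rows with parent in {5,7} -> n38 (id 8, depth 2), n1 (id 9, depth 2).
Iteration 3: no rows with parent in {8,9}; recursion stops.
Total rows emitted: 5.

5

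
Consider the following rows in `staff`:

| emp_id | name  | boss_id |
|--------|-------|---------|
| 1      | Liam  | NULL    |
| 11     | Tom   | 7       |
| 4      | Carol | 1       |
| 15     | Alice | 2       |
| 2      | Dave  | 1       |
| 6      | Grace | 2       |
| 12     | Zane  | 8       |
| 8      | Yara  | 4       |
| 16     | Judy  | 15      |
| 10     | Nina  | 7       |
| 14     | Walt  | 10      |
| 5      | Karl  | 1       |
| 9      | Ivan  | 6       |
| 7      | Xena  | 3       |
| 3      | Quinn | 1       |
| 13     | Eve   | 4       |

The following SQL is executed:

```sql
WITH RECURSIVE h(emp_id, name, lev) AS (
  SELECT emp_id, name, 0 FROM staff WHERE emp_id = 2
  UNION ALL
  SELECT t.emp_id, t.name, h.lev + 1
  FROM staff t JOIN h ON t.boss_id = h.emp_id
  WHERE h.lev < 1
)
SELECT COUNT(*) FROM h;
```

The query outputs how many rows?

3

Base: emp_id=2 (Dave) at lev 0.
Iteration 1: rows with boss_id in {2} -> Grace (id 6, lev 1), Alice (id 15, lev 1).
Iteration 2: lev < 1 fails for all current rows; recursion stops.
Total rows emitted: 3.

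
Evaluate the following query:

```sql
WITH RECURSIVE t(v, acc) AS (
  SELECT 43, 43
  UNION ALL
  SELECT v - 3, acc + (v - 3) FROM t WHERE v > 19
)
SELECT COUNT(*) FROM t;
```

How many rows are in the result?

Base: v=43, acc=43.
Iteration 1: 43 > 19 holds -> v = 43 - 3 = 40, acc = 43 + 40 = 83.
Iteration 2: 40 > 19 holds -> v = 40 - 3 = 37, acc = 83 + 37 = 120.
Iteration 3: 37 > 19 holds -> v = 37 - 3 = 34, acc = 120 + 34 = 154.
Iteration 4: 34 > 19 holds -> v = 34 - 3 = 31, acc = 154 + 31 = 185.
Iteration 5: 31 > 19 holds -> v = 31 - 3 = 28, acc = 185 + 28 = 213.
Iteration 6: 28 > 19 holds -> v = 28 - 3 = 25, acc = 213 + 25 = 238.
Iteration 7: 25 > 19 holds -> v = 25 - 3 = 22, acc = 238 + 22 = 260.
Iteration 8: 22 > 19 holds -> v = 22 - 3 = 19, acc = 260 + 19 = 279.
Iteration 9: 19 > 19 fails; recursion stops.
Total rows emitted: 9.

9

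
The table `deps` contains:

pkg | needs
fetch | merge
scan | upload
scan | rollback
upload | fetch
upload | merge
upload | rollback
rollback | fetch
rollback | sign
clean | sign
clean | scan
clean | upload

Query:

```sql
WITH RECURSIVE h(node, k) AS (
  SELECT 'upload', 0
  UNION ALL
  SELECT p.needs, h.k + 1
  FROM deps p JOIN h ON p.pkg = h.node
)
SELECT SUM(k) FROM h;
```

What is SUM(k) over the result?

Base: (upload, k=0).
Iteration 1: edges from {upload} -> (fetch, k=1), (merge, k=1), (rollback, k=1).
Iteration 2: edges from {fetch,merge,rollback} -> (fetch, k=2), (merge, k=2), (sign, k=2).
Iteration 3: edges from {fetch,merge,sign} -> (merge, k=3).
Iteration 4: no outgoing edges from {merge}; recursion stops.
SUM(k) = 0 + 1 + 1 + 1 + 2 + 2 + 2 + 3 = 12.

12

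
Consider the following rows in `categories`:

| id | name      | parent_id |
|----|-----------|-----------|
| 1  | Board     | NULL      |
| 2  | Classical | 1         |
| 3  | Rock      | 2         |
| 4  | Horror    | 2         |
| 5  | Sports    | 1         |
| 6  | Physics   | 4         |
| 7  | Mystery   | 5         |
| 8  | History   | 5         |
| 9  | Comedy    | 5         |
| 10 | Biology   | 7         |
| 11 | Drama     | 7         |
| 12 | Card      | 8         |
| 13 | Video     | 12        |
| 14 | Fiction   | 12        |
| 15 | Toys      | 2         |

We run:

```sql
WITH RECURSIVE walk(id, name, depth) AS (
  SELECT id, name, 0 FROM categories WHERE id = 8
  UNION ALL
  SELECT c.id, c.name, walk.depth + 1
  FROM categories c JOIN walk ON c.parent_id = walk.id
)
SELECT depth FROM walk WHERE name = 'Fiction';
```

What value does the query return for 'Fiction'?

Base: id=8 (History) at depth 0.
Iteration 1: rows with parent_id in {8} -> Card (id 12, depth 1).
Iteration 2: rows with parent_id in {12} -> Video (id 13, depth 2), Fiction (id 14, depth 2).
Iteration 3: no rows with parent_id in {13,14}; recursion stops.

2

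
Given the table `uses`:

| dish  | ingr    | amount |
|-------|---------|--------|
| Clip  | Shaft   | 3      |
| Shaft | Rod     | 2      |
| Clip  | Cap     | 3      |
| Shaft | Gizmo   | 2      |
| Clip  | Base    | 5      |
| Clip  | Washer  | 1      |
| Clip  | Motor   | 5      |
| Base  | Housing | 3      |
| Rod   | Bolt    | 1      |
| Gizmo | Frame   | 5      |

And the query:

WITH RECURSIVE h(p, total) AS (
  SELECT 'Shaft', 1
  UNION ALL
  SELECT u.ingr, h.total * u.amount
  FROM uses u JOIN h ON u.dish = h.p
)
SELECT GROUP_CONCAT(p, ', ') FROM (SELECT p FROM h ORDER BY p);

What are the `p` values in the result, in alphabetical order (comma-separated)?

Base: (Shaft, total=1).
Iteration 1: components of {Shaft} -> Gizmo = 1*2 = 2, Rod = 1*2 = 2.
Iteration 2: components of {Gizmo,Rod} -> Bolt = 2*1 = 2, Frame = 2*5 = 10.
Iteration 3: no further components; recursion stops.

Bolt, Frame, Gizmo, Rod, Shaft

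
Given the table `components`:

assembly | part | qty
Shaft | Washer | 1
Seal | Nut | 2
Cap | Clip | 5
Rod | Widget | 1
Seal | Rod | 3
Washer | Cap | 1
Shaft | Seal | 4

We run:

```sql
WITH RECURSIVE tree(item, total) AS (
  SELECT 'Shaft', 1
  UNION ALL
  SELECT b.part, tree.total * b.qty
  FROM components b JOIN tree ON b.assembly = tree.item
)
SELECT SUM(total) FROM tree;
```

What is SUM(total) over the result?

44

Base: (Shaft, total=1).
Iteration 1: components of {Shaft} -> Seal = 1*4 = 4, Washer = 1*1 = 1.
Iteration 2: components of {Seal,Washer} -> Cap = 1*1 = 1, Nut = 4*2 = 8, Rod = 4*3 = 12.
Iteration 3: components of {Cap,Nut,Rod} -> Clip = 1*5 = 5, Widget = 12*1 = 12.
Iteration 4: no further components; recursion stops.
SUM(total) = 1 + 1 + 4 + 1 + 12 + 8 + 5 + 12 = 44.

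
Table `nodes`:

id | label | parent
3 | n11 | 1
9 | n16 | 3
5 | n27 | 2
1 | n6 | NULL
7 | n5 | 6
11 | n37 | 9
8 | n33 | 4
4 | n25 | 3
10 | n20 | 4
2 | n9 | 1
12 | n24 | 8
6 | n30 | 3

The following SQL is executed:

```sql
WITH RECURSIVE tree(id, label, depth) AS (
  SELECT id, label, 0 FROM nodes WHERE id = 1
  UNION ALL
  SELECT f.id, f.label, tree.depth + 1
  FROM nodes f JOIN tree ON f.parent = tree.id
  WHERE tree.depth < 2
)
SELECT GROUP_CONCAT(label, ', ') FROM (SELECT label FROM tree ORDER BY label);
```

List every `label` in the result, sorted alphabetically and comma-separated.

Base: id=1 (n6) at depth 0.
Iteration 1: rows with parent in {1} -> n9 (id 2, depth 1), n11 (id 3, depth 1).
Iteration 2: rows with parent in {2,3} -> n25 (id 4, depth 2), n27 (id 5, depth 2), n30 (id 6, depth 2), n16 (id 9, depth 2).
Iteration 3: depth < 2 fails for all current rows; recursion stops.

n11, n16, n25, n27, n30, n6, n9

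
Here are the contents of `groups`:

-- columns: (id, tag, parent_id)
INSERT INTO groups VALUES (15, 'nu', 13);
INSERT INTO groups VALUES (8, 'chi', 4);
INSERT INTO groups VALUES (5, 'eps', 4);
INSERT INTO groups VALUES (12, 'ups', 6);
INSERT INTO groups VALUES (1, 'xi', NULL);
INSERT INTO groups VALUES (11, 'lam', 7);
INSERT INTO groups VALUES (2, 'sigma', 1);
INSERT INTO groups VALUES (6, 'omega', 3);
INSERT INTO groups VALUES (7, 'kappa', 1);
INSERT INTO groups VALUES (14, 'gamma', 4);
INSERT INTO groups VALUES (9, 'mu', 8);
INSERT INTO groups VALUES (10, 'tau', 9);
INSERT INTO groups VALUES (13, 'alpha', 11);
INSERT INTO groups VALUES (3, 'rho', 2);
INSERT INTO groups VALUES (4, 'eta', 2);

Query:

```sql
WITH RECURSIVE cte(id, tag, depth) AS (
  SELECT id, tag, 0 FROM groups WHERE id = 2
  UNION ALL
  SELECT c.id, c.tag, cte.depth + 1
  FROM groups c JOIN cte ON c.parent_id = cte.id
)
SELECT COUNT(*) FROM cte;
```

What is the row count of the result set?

Base: id=2 (sigma) at depth 0.
Iteration 1: rows with parent_id in {2} -> rho (id 3, depth 1), eta (id 4, depth 1).
Iteration 2: rows with parent_id in {3,4} -> eps (id 5, depth 2), omega (id 6, depth 2), chi (id 8, depth 2), gamma (id 14, depth 2).
Iteration 3: rows with parent_id in {5,6,8,14} -> mu (id 9, depth 3), ups (id 12, depth 3).
Iteration 4: rows with parent_id in {9,12} -> tau (id 10, depth 4).
Iteration 5: no rows with parent_id in {10}; recursion stops.
Total rows emitted: 10.

10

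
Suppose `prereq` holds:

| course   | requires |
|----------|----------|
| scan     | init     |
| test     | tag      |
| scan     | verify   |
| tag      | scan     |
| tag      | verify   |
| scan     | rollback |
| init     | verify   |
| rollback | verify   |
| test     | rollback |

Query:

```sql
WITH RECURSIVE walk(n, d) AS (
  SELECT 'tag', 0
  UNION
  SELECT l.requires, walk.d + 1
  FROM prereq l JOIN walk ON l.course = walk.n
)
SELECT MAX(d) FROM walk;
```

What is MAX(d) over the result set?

3

Base: (tag, d=0).
Iteration 1: edges from {tag} -> (scan, d=1), (verify, d=1).
Iteration 2: edges from {scan,verify} -> (init, d=2), (rollback, d=2), (verify, d=2).
Iteration 3: edges from {init,rollback,verify} -> (verify, d=3). [UNION drops 1 duplicate row(s)]
Iteration 4: no outgoing edges from {verify}; recursion stops.
d values: 0, 1, 1, 2, 2, 2, 3; the maximum is 3.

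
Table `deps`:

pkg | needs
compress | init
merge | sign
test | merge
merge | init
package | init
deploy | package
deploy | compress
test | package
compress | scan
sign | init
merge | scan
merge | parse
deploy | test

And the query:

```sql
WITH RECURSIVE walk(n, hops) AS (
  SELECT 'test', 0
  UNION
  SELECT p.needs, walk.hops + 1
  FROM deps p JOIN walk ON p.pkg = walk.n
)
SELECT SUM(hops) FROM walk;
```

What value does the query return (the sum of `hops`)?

Base: (test, hops=0).
Iteration 1: edges from {test} -> (merge, hops=1), (package, hops=1).
Iteration 2: edges from {merge,package} -> (init, hops=2), (parse, hops=2), (scan, hops=2), (sign, hops=2). [UNION drops 1 duplicate row(s)]
Iteration 3: edges from {init,parse,scan,sign} -> (init, hops=3).
Iteration 4: no outgoing edges from {init}; recursion stops.
SUM(hops) = 0 + 1 + 1 + 2 + 2 + 2 + 2 + 3 = 13.

13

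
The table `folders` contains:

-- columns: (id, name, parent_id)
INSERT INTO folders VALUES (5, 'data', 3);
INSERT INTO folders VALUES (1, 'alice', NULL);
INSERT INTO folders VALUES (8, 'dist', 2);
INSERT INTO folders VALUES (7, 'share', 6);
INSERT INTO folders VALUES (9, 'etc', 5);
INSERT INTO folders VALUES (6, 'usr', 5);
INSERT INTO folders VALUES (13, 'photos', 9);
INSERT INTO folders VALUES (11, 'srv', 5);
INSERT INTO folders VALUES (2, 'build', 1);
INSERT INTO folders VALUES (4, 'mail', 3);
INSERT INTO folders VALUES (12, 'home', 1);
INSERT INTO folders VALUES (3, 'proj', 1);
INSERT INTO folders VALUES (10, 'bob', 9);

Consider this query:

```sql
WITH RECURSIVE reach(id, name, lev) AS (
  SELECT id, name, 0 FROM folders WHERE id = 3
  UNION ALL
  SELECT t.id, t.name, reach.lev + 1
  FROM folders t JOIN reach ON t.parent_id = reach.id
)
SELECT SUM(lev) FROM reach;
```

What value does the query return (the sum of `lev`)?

Base: id=3 (proj) at lev 0.
Iteration 1: rows with parent_id in {3} -> mail (id 4, lev 1), data (id 5, lev 1).
Iteration 2: rows with parent_id in {4,5} -> usr (id 6, lev 2), etc (id 9, lev 2), srv (id 11, lev 2).
Iteration 3: rows with parent_id in {6,9,11} -> share (id 7, lev 3), bob (id 10, lev 3), photos (id 13, lev 3).
Iteration 4: no rows with parent_id in {7,10,13}; recursion stops.
SUM(lev) = 0 + 1 + 1 + 2 + 2 + 2 + 3 + 3 + 3 = 17.

17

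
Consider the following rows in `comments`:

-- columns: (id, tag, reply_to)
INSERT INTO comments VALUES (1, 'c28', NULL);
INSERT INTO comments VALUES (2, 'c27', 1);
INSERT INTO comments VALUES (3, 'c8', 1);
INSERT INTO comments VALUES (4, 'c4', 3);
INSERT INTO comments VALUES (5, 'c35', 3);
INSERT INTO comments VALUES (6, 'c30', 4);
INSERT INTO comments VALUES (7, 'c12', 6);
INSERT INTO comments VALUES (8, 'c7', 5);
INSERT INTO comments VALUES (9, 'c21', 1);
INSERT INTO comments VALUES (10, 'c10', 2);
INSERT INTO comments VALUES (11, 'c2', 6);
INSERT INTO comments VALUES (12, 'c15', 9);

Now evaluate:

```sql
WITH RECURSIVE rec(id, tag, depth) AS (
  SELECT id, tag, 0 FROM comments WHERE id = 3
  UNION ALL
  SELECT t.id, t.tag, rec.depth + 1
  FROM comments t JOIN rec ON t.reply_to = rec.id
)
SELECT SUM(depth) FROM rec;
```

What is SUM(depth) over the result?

12

Base: id=3 (c8) at depth 0.
Iteration 1: rows with reply_to in {3} -> c4 (id 4, depth 1), c35 (id 5, depth 1).
Iteration 2: rows with reply_to in {4,5} -> c30 (id 6, depth 2), c7 (id 8, depth 2).
Iteration 3: rows with reply_to in {6,8} -> c12 (id 7, depth 3), c2 (id 11, depth 3).
Iteration 4: no rows with reply_to in {7,11}; recursion stops.
SUM(depth) = 0 + 1 + 1 + 2 + 2 + 3 + 3 = 12.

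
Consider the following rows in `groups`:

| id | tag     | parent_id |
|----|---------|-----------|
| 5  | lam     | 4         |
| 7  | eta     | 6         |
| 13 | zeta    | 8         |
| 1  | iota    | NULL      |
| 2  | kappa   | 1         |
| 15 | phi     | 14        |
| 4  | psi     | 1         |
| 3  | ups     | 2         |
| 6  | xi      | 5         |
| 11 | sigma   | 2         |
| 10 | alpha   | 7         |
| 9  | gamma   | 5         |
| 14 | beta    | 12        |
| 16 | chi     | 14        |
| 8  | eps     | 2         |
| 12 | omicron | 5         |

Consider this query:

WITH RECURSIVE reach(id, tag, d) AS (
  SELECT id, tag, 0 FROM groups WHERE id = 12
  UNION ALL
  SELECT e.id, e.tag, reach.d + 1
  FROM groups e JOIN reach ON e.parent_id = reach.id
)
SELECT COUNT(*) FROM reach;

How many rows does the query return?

4

Base: id=12 (omicron) at d 0.
Iteration 1: rows with parent_id in {12} -> beta (id 14, d 1).
Iteration 2: rows with parent_id in {14} -> phi (id 15, d 2), chi (id 16, d 2).
Iteration 3: no rows with parent_id in {15,16}; recursion stops.
Total rows emitted: 4.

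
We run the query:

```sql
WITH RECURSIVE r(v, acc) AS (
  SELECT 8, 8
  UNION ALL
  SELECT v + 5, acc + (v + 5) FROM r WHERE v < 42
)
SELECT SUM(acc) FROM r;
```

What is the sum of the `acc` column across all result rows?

708

Base: v=8, acc=8.
Iteration 1: 8 < 42 holds -> v = 8 + 5 = 13, acc = 8 + 13 = 21.
Iteration 2: 13 < 42 holds -> v = 13 + 5 = 18, acc = 21 + 18 = 39.
Iteration 3: 18 < 42 holds -> v = 18 + 5 = 23, acc = 39 + 23 = 62.
Iteration 4: 23 < 42 holds -> v = 23 + 5 = 28, acc = 62 + 28 = 90.
Iteration 5: 28 < 42 holds -> v = 28 + 5 = 33, acc = 90 + 33 = 123.
Iteration 6: 33 < 42 holds -> v = 33 + 5 = 38, acc = 123 + 38 = 161.
Iteration 7: 38 < 42 holds -> v = 38 + 5 = 43, acc = 161 + 43 = 204.
Iteration 8: 43 < 42 fails; recursion stops.
SUM(acc) = 8 + 21 + 39 + 62 + 90 + 123 + 161 + 204 = 708.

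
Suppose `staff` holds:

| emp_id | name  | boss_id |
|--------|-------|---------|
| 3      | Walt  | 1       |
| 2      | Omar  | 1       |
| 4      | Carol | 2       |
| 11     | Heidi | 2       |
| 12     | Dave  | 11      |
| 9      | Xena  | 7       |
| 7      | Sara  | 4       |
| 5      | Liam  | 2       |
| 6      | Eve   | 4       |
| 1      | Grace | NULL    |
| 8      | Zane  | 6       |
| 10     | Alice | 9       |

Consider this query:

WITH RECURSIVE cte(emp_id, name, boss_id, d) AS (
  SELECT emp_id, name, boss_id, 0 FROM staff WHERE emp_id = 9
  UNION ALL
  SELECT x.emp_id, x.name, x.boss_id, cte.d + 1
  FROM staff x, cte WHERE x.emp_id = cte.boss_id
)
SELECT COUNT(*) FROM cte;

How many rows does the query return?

5

Base: emp_id=9 (Xena), boss_id=7, d 0.
Iteration 1: join on emp_id=7 -> Sara (id 7, boss_id=4, d 1).
Iteration 2: join on emp_id=4 -> Carol (id 4, boss_id=2, d 2).
Iteration 3: join on emp_id=2 -> Omar (id 2, boss_id=1, d 3).
Iteration 4: join on emp_id=1 -> Grace (id 1, boss_id=NULL, d 4).
Iteration 5: boss_id is NULL; no match; recursion stops.
Total rows emitted: 5.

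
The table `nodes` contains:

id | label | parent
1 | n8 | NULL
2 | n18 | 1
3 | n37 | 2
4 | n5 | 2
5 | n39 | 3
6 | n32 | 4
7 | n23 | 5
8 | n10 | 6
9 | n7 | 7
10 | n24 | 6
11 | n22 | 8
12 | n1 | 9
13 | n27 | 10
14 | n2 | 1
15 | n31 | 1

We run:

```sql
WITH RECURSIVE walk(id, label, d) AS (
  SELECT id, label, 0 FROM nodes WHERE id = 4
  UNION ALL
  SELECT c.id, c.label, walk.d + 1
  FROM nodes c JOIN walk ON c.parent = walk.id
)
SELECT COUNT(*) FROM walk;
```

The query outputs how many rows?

Base: id=4 (n5) at d 0.
Iteration 1: rows with parent in {4} -> n32 (id 6, d 1).
Iteration 2: rows with parent in {6} -> n10 (id 8, d 2), n24 (id 10, d 2).
Iteration 3: rows with parent in {8,10} -> n22 (id 11, d 3), n27 (id 13, d 3).
Iteration 4: no rows with parent in {11,13}; recursion stops.
Total rows emitted: 6.

6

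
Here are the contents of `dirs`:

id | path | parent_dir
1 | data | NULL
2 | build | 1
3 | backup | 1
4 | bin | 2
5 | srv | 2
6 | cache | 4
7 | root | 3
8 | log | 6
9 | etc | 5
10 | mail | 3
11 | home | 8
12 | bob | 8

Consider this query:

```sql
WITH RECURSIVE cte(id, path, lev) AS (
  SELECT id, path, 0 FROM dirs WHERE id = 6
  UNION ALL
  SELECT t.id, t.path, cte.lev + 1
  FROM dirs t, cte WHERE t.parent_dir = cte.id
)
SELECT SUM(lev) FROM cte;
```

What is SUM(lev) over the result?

Base: id=6 (cache) at lev 0.
Iteration 1: rows with parent_dir in {6} -> log (id 8, lev 1).
Iteration 2: rows with parent_dir in {8} -> home (id 11, lev 2), bob (id 12, lev 2).
Iteration 3: no rows with parent_dir in {11,12}; recursion stops.
SUM(lev) = 0 + 1 + 2 + 2 = 5.

5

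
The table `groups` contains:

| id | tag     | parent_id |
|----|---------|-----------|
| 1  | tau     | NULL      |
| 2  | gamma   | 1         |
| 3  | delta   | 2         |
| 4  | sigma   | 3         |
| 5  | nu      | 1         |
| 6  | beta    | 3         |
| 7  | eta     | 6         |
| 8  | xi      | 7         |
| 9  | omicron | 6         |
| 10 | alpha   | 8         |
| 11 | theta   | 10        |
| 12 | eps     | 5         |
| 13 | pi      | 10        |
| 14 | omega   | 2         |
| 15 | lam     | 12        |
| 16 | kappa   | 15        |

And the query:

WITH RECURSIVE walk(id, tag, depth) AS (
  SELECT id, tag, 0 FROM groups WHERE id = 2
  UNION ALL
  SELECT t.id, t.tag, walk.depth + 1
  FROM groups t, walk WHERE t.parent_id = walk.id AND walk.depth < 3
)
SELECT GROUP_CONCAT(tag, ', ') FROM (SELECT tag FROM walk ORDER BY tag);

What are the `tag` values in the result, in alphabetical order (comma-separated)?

beta, delta, eta, gamma, omega, omicron, sigma

Base: id=2 (gamma) at depth 0.
Iteration 1: rows with parent_id in {2} -> delta (id 3, depth 1), omega (id 14, depth 1).
Iteration 2: rows with parent_id in {3,14} -> sigma (id 4, depth 2), beta (id 6, depth 2).
Iteration 3: rows with parent_id in {4,6} -> eta (id 7, depth 3), omicron (id 9, depth 3).
Iteration 4: depth < 3 fails for all current rows; recursion stops.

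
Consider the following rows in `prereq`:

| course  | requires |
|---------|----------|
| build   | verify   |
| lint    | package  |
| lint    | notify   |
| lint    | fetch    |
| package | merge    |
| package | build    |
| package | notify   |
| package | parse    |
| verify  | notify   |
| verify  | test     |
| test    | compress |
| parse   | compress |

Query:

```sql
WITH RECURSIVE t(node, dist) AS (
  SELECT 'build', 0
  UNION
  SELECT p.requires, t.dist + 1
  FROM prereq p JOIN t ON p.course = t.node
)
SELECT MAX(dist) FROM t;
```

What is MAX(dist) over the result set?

Base: (build, dist=0).
Iteration 1: edges from {build} -> (verify, dist=1).
Iteration 2: edges from {verify} -> (notify, dist=2), (test, dist=2).
Iteration 3: edges from {notify,test} -> (compress, dist=3).
Iteration 4: no outgoing edges from {compress}; recursion stops.
dist values: 0, 1, 2, 2, 3; the maximum is 3.

3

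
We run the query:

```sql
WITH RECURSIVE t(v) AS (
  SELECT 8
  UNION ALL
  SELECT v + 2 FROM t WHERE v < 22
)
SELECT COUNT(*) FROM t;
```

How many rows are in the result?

8

Base: v=8.
Iteration 1: 8 < 22 holds -> v = 8 + 2 = 10.
Iteration 2: 10 < 22 holds -> v = 10 + 2 = 12.
Iteration 3: 12 < 22 holds -> v = 12 + 2 = 14.
Iteration 4: 14 < 22 holds -> v = 14 + 2 = 16.
Iteration 5: 16 < 22 holds -> v = 16 + 2 = 18.
Iteration 6: 18 < 22 holds -> v = 18 + 2 = 20.
Iteration 7: 20 < 22 holds -> v = 20 + 2 = 22.
Iteration 8: 22 < 22 fails; recursion stops.
Total rows emitted: 8.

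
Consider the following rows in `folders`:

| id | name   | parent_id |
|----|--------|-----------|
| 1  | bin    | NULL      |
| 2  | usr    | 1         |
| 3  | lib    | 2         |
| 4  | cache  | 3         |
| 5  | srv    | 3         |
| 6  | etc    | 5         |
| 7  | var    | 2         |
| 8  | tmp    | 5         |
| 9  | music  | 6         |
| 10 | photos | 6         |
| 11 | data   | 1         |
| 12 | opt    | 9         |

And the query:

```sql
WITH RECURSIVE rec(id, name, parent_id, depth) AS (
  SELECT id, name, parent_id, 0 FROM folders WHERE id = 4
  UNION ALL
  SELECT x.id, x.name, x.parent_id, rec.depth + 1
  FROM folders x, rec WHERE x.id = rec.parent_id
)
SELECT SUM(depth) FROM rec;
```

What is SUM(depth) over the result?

6

Base: id=4 (cache), parent_id=3, depth 0.
Iteration 1: join on id=3 -> lib (id 3, parent_id=2, depth 1).
Iteration 2: join on id=2 -> usr (id 2, parent_id=1, depth 2).
Iteration 3: join on id=1 -> bin (id 1, parent_id=NULL, depth 3).
Iteration 4: parent_id is NULL; no match; recursion stops.
SUM(depth) = 0 + 1 + 2 + 3 = 6.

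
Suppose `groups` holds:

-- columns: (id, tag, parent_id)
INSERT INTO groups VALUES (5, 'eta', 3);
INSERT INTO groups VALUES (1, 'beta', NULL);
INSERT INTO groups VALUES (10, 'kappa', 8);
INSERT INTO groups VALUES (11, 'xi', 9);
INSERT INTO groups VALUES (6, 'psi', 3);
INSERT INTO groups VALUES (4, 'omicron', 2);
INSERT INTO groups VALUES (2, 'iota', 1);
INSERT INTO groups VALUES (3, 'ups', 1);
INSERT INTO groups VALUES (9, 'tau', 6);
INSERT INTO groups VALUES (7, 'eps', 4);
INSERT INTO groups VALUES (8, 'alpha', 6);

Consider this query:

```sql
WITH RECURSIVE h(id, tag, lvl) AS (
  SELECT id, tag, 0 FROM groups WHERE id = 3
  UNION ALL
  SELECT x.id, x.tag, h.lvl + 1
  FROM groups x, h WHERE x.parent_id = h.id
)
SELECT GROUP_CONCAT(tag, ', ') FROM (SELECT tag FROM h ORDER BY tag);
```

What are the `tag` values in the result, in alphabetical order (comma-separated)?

alpha, eta, kappa, psi, tau, ups, xi

Base: id=3 (ups) at lvl 0.
Iteration 1: rows with parent_id in {3} -> eta (id 5, lvl 1), psi (id 6, lvl 1).
Iteration 2: rows with parent_id in {5,6} -> alpha (id 8, lvl 2), tau (id 9, lvl 2).
Iteration 3: rows with parent_id in {8,9} -> kappa (id 10, lvl 3), xi (id 11, lvl 3).
Iteration 4: no rows with parent_id in {10,11}; recursion stops.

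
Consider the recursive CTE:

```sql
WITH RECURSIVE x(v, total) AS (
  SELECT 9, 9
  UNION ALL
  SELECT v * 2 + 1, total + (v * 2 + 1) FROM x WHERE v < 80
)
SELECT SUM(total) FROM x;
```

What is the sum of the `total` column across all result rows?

555

Base: v=9, total=9.
Iteration 1: 9 < 80 holds -> v = 9 * 2 + 1 = 19, total = 9 + 19 = 28.
Iteration 2: 19 < 80 holds -> v = 19 * 2 + 1 = 39, total = 28 + 39 = 67.
Iteration 3: 39 < 80 holds -> v = 39 * 2 + 1 = 79, total = 67 + 79 = 146.
Iteration 4: 79 < 80 holds -> v = 79 * 2 + 1 = 159, total = 146 + 159 = 305.
Iteration 5: 159 < 80 fails; recursion stops.
SUM(total) = 9 + 28 + 67 + 146 + 305 = 555.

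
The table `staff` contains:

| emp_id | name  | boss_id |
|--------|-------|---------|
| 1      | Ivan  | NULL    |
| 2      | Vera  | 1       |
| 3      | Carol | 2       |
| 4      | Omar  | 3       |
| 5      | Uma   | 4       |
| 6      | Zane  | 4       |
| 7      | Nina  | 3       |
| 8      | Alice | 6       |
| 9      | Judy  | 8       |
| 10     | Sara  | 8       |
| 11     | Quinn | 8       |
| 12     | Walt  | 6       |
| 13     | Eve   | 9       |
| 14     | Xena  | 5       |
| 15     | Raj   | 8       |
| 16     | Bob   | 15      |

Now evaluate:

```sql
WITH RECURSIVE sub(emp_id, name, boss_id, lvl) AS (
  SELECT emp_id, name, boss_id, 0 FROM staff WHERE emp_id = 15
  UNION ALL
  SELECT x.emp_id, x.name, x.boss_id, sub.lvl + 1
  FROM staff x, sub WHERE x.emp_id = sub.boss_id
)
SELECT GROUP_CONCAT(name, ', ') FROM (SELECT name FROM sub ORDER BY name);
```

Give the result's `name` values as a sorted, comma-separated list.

Base: emp_id=15 (Raj), boss_id=8, lvl 0.
Iteration 1: join on emp_id=8 -> Alice (id 8, boss_id=6, lvl 1).
Iteration 2: join on emp_id=6 -> Zane (id 6, boss_id=4, lvl 2).
Iteration 3: join on emp_id=4 -> Omar (id 4, boss_id=3, lvl 3).
Iteration 4: join on emp_id=3 -> Carol (id 3, boss_id=2, lvl 4).
Iteration 5: join on emp_id=2 -> Vera (id 2, boss_id=1, lvl 5).
Iteration 6: join on emp_id=1 -> Ivan (id 1, boss_id=NULL, lvl 6).
Iteration 7: boss_id is NULL; no match; recursion stops.

Alice, Carol, Ivan, Omar, Raj, Vera, Zane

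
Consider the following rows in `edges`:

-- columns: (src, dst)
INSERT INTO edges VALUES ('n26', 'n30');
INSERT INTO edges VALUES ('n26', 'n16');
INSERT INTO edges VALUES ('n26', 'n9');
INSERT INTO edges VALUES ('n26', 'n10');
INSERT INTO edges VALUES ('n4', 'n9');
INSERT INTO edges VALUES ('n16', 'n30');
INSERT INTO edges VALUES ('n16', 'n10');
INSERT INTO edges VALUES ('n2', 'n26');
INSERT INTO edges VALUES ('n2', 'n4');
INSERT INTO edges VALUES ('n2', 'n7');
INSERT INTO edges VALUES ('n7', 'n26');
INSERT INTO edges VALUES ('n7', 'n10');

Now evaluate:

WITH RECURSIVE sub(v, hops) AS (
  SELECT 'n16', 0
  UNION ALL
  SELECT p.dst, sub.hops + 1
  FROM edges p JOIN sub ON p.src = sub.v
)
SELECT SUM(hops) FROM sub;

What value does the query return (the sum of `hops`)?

Base: (n16, hops=0).
Iteration 1: edges from {n16} -> (n10, hops=1), (n30, hops=1).
Iteration 2: no outgoing edges from {n10,n30}; recursion stops.
SUM(hops) = 0 + 1 + 1 = 2.

2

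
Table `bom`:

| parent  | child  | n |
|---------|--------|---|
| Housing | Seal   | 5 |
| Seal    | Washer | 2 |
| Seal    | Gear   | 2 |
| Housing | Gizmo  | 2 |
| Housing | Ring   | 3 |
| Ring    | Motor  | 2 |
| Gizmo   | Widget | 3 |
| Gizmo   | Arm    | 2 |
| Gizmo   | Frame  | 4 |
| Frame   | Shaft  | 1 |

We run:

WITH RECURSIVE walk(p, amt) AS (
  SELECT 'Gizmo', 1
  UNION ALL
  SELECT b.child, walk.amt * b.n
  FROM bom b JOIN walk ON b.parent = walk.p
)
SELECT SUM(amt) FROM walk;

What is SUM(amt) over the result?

14

Base: (Gizmo, amt=1).
Iteration 1: components of {Gizmo} -> Arm = 1*2 = 2, Frame = 1*4 = 4, Widget = 1*3 = 3.
Iteration 2: components of {Arm,Frame,Widget} -> Shaft = 4*1 = 4.
Iteration 3: no further components; recursion stops.
SUM(amt) = 1 + 3 + 2 + 4 + 4 = 14.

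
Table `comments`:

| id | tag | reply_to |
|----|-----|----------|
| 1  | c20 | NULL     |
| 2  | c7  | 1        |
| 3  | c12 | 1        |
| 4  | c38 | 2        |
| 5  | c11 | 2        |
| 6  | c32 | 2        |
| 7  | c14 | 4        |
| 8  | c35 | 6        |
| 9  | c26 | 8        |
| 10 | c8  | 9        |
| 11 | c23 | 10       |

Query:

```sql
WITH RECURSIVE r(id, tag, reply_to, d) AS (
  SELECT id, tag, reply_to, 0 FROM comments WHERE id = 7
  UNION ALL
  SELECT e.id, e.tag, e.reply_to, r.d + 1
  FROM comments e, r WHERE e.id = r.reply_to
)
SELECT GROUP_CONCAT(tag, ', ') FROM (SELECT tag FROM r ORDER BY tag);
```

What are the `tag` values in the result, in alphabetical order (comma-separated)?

Base: id=7 (c14), reply_to=4, d 0.
Iteration 1: join on id=4 -> c38 (id 4, reply_to=2, d 1).
Iteration 2: join on id=2 -> c7 (id 2, reply_to=1, d 2).
Iteration 3: join on id=1 -> c20 (id 1, reply_to=NULL, d 3).
Iteration 4: reply_to is NULL; no match; recursion stops.

c14, c20, c38, c7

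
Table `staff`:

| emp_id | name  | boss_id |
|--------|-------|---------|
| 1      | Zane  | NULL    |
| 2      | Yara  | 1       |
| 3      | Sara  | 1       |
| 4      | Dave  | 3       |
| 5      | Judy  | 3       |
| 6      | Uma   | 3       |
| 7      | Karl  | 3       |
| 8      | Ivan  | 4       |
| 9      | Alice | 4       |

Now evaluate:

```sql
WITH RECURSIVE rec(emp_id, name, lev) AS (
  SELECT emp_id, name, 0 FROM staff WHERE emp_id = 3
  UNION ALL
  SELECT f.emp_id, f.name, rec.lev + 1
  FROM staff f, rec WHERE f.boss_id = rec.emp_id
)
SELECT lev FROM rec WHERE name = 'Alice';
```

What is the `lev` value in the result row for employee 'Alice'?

Base: emp_id=3 (Sara) at lev 0.
Iteration 1: rows with boss_id in {3} -> Dave (id 4, lev 1), Judy (id 5, lev 1), Uma (id 6, lev 1), Karl (id 7, lev 1).
Iteration 2: rows with boss_id in {4,5,6,7} -> Ivan (id 8, lev 2), Alice (id 9, lev 2).
Iteration 3: no rows with boss_id in {8,9}; recursion stops.

2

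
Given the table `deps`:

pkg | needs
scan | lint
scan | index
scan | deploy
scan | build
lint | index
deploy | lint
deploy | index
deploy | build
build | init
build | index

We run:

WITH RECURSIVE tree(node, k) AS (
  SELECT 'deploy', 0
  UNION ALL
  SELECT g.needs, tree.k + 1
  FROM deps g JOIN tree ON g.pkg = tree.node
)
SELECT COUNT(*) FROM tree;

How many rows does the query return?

7

Base: (deploy, k=0).
Iteration 1: edges from {deploy} -> (build, k=1), (index, k=1), (lint, k=1).
Iteration 2: edges from {build,index,lint} -> (index, k=2) x2, (init, k=2). [UNION ALL keeps all 3 new rows, including repeats]
Iteration 3: no outgoing edges from {index,init}; recursion stops.
Total rows emitted: 7.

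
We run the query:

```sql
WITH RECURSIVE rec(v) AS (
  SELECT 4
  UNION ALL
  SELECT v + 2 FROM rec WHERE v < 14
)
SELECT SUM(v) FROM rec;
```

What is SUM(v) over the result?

Base: v=4.
Iteration 1: 4 < 14 holds -> v = 4 + 2 = 6.
Iteration 2: 6 < 14 holds -> v = 6 + 2 = 8.
Iteration 3: 8 < 14 holds -> v = 8 + 2 = 10.
Iteration 4: 10 < 14 holds -> v = 10 + 2 = 12.
Iteration 5: 12 < 14 holds -> v = 12 + 2 = 14.
Iteration 6: 14 < 14 fails; recursion stops.
SUM(v) = 4 + 6 + 8 + 10 + 12 + 14 = 54.

54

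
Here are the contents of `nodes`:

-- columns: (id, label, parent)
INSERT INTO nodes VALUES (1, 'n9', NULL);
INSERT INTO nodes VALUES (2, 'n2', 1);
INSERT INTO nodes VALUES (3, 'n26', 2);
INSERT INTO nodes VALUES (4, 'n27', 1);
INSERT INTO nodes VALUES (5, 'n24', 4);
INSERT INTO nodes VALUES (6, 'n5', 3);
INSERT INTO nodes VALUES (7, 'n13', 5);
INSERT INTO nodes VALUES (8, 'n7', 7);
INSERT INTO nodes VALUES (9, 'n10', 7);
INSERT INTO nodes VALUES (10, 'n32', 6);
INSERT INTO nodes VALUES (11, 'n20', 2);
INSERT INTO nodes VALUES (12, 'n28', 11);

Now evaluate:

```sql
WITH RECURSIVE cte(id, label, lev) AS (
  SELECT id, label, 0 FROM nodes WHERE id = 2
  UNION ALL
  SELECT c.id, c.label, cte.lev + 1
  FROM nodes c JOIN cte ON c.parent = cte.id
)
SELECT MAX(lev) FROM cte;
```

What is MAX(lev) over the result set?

3

Base: id=2 (n2) at lev 0.
Iteration 1: rows with parent in {2} -> n26 (id 3, lev 1), n20 (id 11, lev 1).
Iteration 2: rows with parent in {3,11} -> n5 (id 6, lev 2), n28 (id 12, lev 2).
Iteration 3: rows with parent in {6,12} -> n32 (id 10, lev 3).
Iteration 4: no rows with parent in {10}; recursion stops.
lev values: 0, 1, 1, 2, 2, 3; the maximum is 3.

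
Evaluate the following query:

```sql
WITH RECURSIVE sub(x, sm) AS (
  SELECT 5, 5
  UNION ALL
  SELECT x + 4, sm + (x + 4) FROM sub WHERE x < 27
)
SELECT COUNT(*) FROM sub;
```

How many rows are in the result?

7

Base: x=5, sm=5.
Iteration 1: 5 < 27 holds -> x = 5 + 4 = 9, sm = 5 + 9 = 14.
Iteration 2: 9 < 27 holds -> x = 9 + 4 = 13, sm = 14 + 13 = 27.
Iteration 3: 13 < 27 holds -> x = 13 + 4 = 17, sm = 27 + 17 = 44.
Iteration 4: 17 < 27 holds -> x = 17 + 4 = 21, sm = 44 + 21 = 65.
Iteration 5: 21 < 27 holds -> x = 21 + 4 = 25, sm = 65 + 25 = 90.
Iteration 6: 25 < 27 holds -> x = 25 + 4 = 29, sm = 90 + 29 = 119.
Iteration 7: 29 < 27 fails; recursion stops.
Total rows emitted: 7.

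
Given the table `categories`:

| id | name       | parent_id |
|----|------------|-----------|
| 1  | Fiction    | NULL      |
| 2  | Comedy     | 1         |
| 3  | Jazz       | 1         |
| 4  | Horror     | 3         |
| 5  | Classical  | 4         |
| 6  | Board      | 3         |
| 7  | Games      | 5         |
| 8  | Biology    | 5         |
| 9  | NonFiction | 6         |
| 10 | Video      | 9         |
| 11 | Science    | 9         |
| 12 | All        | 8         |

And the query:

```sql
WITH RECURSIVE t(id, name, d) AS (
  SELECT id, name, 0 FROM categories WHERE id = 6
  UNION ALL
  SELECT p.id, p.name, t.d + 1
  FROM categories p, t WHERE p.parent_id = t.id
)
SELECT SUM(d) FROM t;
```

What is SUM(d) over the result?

Base: id=6 (Board) at d 0.
Iteration 1: rows with parent_id in {6} -> NonFiction (id 9, d 1).
Iteration 2: rows with parent_id in {9} -> Video (id 10, d 2), Science (id 11, d 2).
Iteration 3: no rows with parent_id in {10,11}; recursion stops.
SUM(d) = 0 + 1 + 2 + 2 = 5.

5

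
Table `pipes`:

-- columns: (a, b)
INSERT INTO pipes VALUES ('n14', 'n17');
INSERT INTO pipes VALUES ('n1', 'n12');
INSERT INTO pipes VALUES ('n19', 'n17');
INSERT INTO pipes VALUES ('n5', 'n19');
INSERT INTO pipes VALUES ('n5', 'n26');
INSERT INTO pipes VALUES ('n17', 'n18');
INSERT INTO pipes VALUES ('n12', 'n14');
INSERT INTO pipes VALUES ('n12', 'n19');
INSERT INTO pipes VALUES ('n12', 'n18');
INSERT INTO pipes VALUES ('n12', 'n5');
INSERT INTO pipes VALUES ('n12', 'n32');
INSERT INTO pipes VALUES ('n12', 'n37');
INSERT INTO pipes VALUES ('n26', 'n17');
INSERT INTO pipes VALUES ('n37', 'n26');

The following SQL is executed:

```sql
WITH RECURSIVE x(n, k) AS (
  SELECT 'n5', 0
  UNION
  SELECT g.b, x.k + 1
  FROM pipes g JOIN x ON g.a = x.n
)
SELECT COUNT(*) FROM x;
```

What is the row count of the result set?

Base: (n5, k=0).
Iteration 1: edges from {n5} -> (n19, k=1), (n26, k=1).
Iteration 2: edges from {n19,n26} -> (n17, k=2). [UNION drops 1 duplicate row(s)]
Iteration 3: edges from {n17} -> (n18, k=3).
Iteration 4: no outgoing edges from {n18}; recursion stops.
Total rows emitted: 5.

5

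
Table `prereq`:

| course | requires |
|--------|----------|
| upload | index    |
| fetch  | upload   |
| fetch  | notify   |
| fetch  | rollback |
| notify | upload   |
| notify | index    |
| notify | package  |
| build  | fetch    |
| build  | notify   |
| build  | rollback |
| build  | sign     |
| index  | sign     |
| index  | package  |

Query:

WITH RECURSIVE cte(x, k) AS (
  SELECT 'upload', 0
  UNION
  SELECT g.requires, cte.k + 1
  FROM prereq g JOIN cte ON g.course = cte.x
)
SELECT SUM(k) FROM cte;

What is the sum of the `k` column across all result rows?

5

Base: (upload, k=0).
Iteration 1: edges from {upload} -> (index, k=1).
Iteration 2: edges from {index} -> (package, k=2), (sign, k=2).
Iteration 3: no outgoing edges from {package,sign}; recursion stops.
SUM(k) = 0 + 1 + 2 + 2 = 5.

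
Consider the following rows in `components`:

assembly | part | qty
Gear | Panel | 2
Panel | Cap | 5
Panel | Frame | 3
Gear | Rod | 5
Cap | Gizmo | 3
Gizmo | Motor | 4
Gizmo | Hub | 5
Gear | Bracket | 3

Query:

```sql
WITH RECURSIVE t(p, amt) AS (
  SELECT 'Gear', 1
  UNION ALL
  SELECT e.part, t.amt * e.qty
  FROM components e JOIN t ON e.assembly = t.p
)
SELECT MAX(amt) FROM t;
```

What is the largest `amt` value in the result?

Base: (Gear, amt=1).
Iteration 1: components of {Gear} -> Bracket = 1*3 = 3, Panel = 1*2 = 2, Rod = 1*5 = 5.
Iteration 2: components of {Bracket,Panel,Rod} -> Cap = 2*5 = 10, Frame = 2*3 = 6.
Iteration 3: components of {Cap,Frame} -> Gizmo = 10*3 = 30.
Iteration 4: components of {Gizmo} -> Hub = 30*5 = 150, Motor = 30*4 = 120.
Iteration 5: no further components; recursion stops.
amt values: 1, 2, 5, 3, 10, 6, 30, 120, 150; the maximum is 150.

150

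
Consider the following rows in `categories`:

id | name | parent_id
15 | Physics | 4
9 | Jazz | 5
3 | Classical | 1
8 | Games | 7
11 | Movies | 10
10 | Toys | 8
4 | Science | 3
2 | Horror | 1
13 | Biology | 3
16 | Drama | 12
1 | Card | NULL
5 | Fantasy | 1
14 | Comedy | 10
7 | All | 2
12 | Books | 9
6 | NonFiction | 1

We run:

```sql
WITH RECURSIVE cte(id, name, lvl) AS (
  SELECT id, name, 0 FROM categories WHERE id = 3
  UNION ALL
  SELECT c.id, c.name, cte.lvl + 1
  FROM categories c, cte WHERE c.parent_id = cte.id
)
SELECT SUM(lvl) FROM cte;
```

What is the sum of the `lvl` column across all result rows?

Base: id=3 (Classical) at lvl 0.
Iteration 1: rows with parent_id in {3} -> Science (id 4, lvl 1), Biology (id 13, lvl 1).
Iteration 2: rows with parent_id in {4,13} -> Physics (id 15, lvl 2).
Iteration 3: no rows with parent_id in {15}; recursion stops.
SUM(lvl) = 0 + 1 + 1 + 2 = 4.

4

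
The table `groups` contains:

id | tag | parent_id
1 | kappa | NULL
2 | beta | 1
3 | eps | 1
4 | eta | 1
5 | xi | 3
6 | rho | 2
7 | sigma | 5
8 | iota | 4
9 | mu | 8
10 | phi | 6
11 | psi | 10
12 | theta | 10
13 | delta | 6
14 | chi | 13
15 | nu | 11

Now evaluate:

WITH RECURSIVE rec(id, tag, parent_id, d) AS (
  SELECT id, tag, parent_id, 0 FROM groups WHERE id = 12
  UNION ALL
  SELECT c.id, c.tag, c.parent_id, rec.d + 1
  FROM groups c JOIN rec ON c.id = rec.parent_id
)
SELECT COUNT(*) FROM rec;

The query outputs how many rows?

Base: id=12 (theta), parent_id=10, d 0.
Iteration 1: join on id=10 -> phi (id 10, parent_id=6, d 1).
Iteration 2: join on id=6 -> rho (id 6, parent_id=2, d 2).
Iteration 3: join on id=2 -> beta (id 2, parent_id=1, d 3).
Iteration 4: join on id=1 -> kappa (id 1, parent_id=NULL, d 4).
Iteration 5: parent_id is NULL; no match; recursion stops.
Total rows emitted: 5.

5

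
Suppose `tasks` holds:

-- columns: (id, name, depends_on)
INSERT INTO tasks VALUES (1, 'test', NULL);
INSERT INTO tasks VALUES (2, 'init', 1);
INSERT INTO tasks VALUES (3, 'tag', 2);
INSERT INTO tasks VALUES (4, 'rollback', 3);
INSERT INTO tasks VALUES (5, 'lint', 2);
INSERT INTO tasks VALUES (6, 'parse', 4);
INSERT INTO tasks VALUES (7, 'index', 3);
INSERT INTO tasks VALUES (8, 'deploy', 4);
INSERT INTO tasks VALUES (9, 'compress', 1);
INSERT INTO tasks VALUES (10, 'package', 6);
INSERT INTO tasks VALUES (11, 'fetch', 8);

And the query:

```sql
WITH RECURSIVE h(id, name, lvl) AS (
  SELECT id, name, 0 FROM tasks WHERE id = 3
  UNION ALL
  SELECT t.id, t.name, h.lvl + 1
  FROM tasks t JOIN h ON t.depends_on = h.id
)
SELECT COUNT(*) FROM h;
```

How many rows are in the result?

Base: id=3 (tag) at lvl 0.
Iteration 1: rows with depends_on in {3} -> rollback (id 4, lvl 1), index (id 7, lvl 1).
Iteration 2: rows with depends_on in {4,7} -> parse (id 6, lvl 2), deploy (id 8, lvl 2).
Iteration 3: rows with depends_on in {6,8} -> package (id 10, lvl 3), fetch (id 11, lvl 3).
Iteration 4: no rows with depends_on in {10,11}; recursion stops.
Total rows emitted: 7.

7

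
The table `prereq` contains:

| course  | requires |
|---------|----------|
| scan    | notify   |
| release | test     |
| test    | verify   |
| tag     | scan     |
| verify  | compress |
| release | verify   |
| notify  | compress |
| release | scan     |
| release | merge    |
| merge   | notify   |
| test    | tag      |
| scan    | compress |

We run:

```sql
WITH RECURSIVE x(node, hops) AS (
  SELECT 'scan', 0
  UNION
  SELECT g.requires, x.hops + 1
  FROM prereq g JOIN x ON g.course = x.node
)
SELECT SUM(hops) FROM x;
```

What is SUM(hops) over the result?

Base: (scan, hops=0).
Iteration 1: edges from {scan} -> (compress, hops=1), (notify, hops=1).
Iteration 2: edges from {compress,notify} -> (compress, hops=2).
Iteration 3: no outgoing edges from {compress}; recursion stops.
SUM(hops) = 0 + 1 + 1 + 2 = 4.

4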